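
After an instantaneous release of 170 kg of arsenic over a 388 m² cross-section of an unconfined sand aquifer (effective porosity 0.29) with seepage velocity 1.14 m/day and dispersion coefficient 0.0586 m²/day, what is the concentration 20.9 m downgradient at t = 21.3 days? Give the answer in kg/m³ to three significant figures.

0.0386 kg/m³

For an instantaneous plane source, C(x,t) = M/(n_e·A·√(4πDt)) · exp(−(x−vt)²/(4Dt)), with n_e·A the pore (flow) area.
Plume center vt = 1.14 × 21.3 = 24.282 m, so the well at 20.9 m is 3.382 m upgradient of the peak.
√(4πDt) = 3.960 m, giving peak height M/(n_e·A·√(4πDt)) = 170/(0.29 × 388 × 3.960) = 0.3815 kg/m³.
(x−vt)²/(4Dt) = (-3.382)²/(4 × 0.0586 × 21.3) = 2.291; exp(−2.291) = 0.1012.
C = 0.3815 × 0.1012 = 0.0386 kg/m³.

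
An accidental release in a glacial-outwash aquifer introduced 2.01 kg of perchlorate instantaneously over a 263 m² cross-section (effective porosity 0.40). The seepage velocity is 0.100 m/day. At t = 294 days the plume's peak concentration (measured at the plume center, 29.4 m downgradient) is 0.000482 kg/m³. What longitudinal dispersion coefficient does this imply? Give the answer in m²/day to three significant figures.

0.425 m²/day

At the plume center C_max = M/(n_e·A·√(4πDt)), so D = M²/(4πt·(n_e·A·C_max)²).
n_e·A·C_max = 0.40 × 263 × 0.000482 = 0.05071 kg/m.
D = 2.01²/(4π × 294 × 0.05071²) = 0.425 m²/day.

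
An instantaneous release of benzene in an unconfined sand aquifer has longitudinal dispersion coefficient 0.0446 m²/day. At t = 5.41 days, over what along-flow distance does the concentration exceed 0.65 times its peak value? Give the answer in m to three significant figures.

The plume is Gaussian with σ = √(2Dt) = √(2 × 0.0446 × 5.41) = 0.6947 m.
C/C_peak = exp(−Δx²/(2σ²)) = 0.65 ⇒ Δx = σ·√(−2 ln 0.65) = 0.6947 × 0.9282 = 0.6448 m.
Width = 2Δx = 1.29 m.

1.29 m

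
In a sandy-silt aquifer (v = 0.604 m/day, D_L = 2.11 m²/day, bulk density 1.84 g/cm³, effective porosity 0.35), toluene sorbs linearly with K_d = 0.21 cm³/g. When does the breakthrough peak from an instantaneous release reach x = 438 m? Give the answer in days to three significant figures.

1510 days

Retardation factor R = 1 + ρ_b·K_d/n = 1 + 1.84 × 0.21/0.35 = 2.104.
Sorption retards both mechanisms: v_R = v/R = 0.2871 m/day, D_R = D/R = 1.003 m²/day.
Peak time from v_R²t² + 2D_R t − x² = 0: t = (√(D_R² + v_R²x²) − D_R)/v_R².
√(D_R² + v_R²x²) = √(1.003² + 0.2871² × 438²) = 125.8; v_R² = 0.08243.
t = (125.8 − 1.003)/0.08243 = 1510 days.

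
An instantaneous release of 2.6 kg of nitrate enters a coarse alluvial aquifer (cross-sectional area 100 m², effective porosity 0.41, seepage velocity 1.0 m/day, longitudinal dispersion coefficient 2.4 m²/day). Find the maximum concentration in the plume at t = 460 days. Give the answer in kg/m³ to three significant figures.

0.000538 kg/m³

The peak of an instantaneous 1D plume sits at x = vt; there the Gaussian factor is 1 and C_max = M/(n_e·A·√(4πDt)), where n_e·A is the pore area the mass is dissolved in.
√(4πDt) = √(4π × 2.4 × 460) = 117.8 m, so C_max = 2.6/(0.41 × 100 × 117.8) = 0.000538 kg/m³.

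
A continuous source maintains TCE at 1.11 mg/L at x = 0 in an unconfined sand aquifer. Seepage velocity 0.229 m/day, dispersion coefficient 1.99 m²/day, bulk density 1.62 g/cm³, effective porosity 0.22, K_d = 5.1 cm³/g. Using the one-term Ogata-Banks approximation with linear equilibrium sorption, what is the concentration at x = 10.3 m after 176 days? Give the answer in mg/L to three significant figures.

0.0166 mg/L

Retardation factor R = 1 + ρ_b·K_d/n = 1 + 1.62 × 5.1/0.22 = 38.55.
Sorption retards both mechanisms: v_R = v/R = 0.005940 m/day, D_R = D/R = 0.05162 m²/day.
v_R·t = 0.005940 × 176 = 1.04544 m; 2√(D_R t) = 6.028 m; argument = (10.3 − 1.04544)/6.028 = 1.535.
C = C₀ × ½·erfc(1.535) = 1.11 × 0.01497 = 0.0166 mg/L.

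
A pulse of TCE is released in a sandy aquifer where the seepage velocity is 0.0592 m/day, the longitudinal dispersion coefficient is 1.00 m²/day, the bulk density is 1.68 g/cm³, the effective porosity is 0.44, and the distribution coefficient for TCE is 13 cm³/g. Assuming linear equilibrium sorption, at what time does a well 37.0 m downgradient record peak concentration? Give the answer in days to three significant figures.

20300 days

Retardation factor R = 1 + ρ_b·K_d/n = 1 + 1.68 × 13/0.44 = 50.64.
Sorption retards both mechanisms: v_R = v/R = 0.001169 m/day, D_R = D/R = 0.01975 m²/day.
Peak time from v_R²t² + 2D_R t − x² = 0: t = (√(D_R² + v_R²x²) − D_R)/v_R².
√(D_R² + v_R²x²) = √(0.01975² + 0.001169² × 37.0²) = 0.04755; v_R² = 1.367e-06.
t = (0.04755 − 0.01975)/1.367e-06 = 20300 days.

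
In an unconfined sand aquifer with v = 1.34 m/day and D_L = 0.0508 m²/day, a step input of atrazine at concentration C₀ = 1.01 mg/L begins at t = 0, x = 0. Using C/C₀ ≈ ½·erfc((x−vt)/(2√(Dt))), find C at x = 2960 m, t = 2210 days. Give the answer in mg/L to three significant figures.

For a continuous step input, C/C₀ ≈ ½·erfc((x−vt)/(2√(Dt))).
vt = 1.34 × 2210 = 2961.4 m and 2√(Dt) = 2√(0.0508 × 2210) = 21.19 m.
Argument (x−vt)/(2√(Dt)) = (2960 − 2961.4)/21.19 = -0.06607; ½·erfc(-0.06607) = 0.5372.
C = 1.01 × 0.5372 = 0.543 mg/L.

0.543 mg/L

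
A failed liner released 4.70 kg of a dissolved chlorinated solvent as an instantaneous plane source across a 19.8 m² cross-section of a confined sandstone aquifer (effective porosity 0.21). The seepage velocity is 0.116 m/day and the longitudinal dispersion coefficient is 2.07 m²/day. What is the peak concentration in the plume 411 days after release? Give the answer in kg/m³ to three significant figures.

The peak of an instantaneous 1D plume sits at x = vt; there the Gaussian factor is 1 and C_max = M/(n_e·A·√(4πDt)), where n_e·A is the pore area the mass is dissolved in.
√(4πDt) = √(4π × 2.07 × 411) = 103.4 m, so C_max = 4.70/(0.21 × 19.8 × 103.4) = 0.0109 kg/m³.

0.0109 kg/m³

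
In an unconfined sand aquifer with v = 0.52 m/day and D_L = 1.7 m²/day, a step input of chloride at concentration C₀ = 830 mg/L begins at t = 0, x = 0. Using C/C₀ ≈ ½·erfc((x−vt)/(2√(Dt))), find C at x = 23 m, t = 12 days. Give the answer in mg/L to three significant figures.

3.61 mg/L

For a continuous step input, C/C₀ ≈ ½·erfc((x−vt)/(2√(Dt))).
vt = 0.52 × 12 = 6.24 m and 2√(Dt) = 2√(1.7 × 12) = 9.033 m.
Argument (x−vt)/(2√(Dt)) = (23 − 6.24)/9.033 = 1.855; ½·erfc(1.855) = 0.004353.
C = 830 × 0.004353 = 3.61 mg/L.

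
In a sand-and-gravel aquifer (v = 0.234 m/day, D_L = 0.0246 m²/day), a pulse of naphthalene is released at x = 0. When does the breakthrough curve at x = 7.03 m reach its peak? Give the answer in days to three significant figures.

29.6 days

For the 1D instantaneous-source solution, setting ∂C/∂t = 0 at fixed x gives v²t² + 2Dt − x² = 0, so t = (√(D² + v²x²) − D)/v².
√(D² + v²x²) = √(0.0246² + 0.234² × 7.03²) = 1.645; v² = 0.054756.
t = (1.645 − 0.0246)/0.054756 = 29.6 days (vs. the pure-advection estimate x/v = 30.0 d).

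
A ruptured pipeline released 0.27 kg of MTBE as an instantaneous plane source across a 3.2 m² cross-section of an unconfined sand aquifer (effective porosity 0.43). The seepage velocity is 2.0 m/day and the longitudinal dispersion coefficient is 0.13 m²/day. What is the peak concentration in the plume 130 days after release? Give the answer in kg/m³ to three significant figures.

0.0135 kg/m³

The peak of an instantaneous 1D plume sits at x = vt; there the Gaussian factor is 1 and C_max = M/(n_e·A·√(4πDt)), where n_e·A is the pore area the mass is dissolved in.
√(4πDt) = √(4π × 0.13 × 130) = 14.57 m, so C_max = 0.27/(0.43 × 3.2 × 14.57) = 0.0135 kg/m³.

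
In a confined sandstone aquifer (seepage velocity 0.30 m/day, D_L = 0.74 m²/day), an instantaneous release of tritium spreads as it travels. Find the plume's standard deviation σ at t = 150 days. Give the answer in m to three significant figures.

14.9 m

Dispersive spreading gives a Gaussian with σ² = 2Dt; advection only shifts the center.
σ = √(2 × 0.74 × 150) = 14.9 m.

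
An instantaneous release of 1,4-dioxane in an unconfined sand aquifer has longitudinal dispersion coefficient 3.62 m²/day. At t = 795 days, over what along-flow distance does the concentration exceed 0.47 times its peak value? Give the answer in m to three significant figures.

The plume is Gaussian with σ = √(2Dt) = √(2 × 3.62 × 795) = 75.87 m.
C/C_peak = exp(−Δx²/(2σ²)) = 0.47 ⇒ Δx = σ·√(−2 ln 0.47) = 75.87 × 1.229 = 93.24 m.
Width = 2Δx = 186 m.

186 m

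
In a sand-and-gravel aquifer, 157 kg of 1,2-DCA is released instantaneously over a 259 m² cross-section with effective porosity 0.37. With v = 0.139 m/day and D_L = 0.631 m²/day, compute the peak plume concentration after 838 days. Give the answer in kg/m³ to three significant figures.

The peak of an instantaneous 1D plume sits at x = vt; there the Gaussian factor is 1 and C_max = M/(n_e·A·√(4πDt)), where n_e·A is the pore area the mass is dissolved in.
√(4πDt) = √(4π × 0.631 × 838) = 81.52 m, so C_max = 157/(0.37 × 259 × 81.52) = 0.0201 kg/m³.

0.0201 kg/m³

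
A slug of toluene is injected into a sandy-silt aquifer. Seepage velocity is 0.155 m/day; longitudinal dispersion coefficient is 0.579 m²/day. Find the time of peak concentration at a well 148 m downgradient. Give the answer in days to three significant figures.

931 days

For the 1D instantaneous-source solution, setting ∂C/∂t = 0 at fixed x gives v²t² + 2Dt − x² = 0, so t = (√(D² + v²x²) − D)/v².
√(D² + v²x²) = √(0.579² + 0.155² × 148²) = 22.95; v² = 0.024025.
t = (22.95 − 0.579)/0.024025 = 931 days (vs. the pure-advection estimate x/v = 955 d).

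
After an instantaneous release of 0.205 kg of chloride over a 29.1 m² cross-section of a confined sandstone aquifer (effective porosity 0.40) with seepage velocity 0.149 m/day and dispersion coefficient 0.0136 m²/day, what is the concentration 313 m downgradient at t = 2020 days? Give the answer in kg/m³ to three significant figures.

0.000255 kg/m³

For an instantaneous plane source, C(x,t) = M/(n_e·A·√(4πDt)) · exp(−(x−vt)²/(4Dt)), with n_e·A the pore (flow) area.
Plume center vt = 0.149 × 2020 = 300.98 m, so the well at 313 m is 12.02 m downgradient of the peak.
√(4πDt) = 18.58 m, giving peak height M/(n_e·A·√(4πDt)) = 0.205/(0.40 × 29.1 × 18.58) = 0.0009479 kg/m³.
(x−vt)²/(4Dt) = (12.02)²/(4 × 0.0136 × 2020) = 1.315; exp(−1.315) = 0.2685.
C = 0.0009479 × 0.2685 = 0.000255 kg/m³.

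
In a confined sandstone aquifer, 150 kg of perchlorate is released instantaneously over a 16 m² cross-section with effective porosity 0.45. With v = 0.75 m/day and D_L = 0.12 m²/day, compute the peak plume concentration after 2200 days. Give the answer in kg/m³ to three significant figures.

0.362 kg/m³

The peak of an instantaneous 1D plume sits at x = vt; there the Gaussian factor is 1 and C_max = M/(n_e·A·√(4πDt)), where n_e·A is the pore area the mass is dissolved in.
√(4πDt) = √(4π × 0.12 × 2200) = 57.60 m, so C_max = 150/(0.45 × 16 × 57.60) = 0.362 kg/m³.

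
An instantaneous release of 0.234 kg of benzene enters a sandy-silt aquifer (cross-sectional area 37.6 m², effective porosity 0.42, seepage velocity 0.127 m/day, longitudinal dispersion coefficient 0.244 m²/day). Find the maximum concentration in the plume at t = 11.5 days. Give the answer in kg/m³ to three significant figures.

0.00250 kg/m³

The peak of an instantaneous 1D plume sits at x = vt; there the Gaussian factor is 1 and C_max = M/(n_e·A·√(4πDt)), where n_e·A is the pore area the mass is dissolved in.
√(4πDt) = √(4π × 0.244 × 11.5) = 5.938 m, so C_max = 0.234/(0.42 × 37.6 × 5.938) = 0.00250 kg/m³.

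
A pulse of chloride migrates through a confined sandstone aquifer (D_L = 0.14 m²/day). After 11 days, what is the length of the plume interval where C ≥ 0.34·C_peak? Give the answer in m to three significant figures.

5.16 m

The plume is Gaussian with σ = √(2Dt) = √(2 × 0.14 × 11) = 1.755 m.
C/C_peak = exp(−Δx²/(2σ²)) = 0.34 ⇒ Δx = σ·√(−2 ln 0.34) = 1.755 × 1.469 = 2.578 m.
Width = 2Δx = 5.16 m.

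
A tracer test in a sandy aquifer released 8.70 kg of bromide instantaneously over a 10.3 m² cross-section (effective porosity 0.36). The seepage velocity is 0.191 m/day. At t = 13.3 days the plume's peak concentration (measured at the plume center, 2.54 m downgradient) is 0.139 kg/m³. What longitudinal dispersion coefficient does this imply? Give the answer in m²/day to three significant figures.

1.70 m²/day

At the plume center C_max = M/(n_e·A·√(4πDt)), so D = M²/(4πt·(n_e·A·C_max)²).
n_e·A·C_max = 0.36 × 10.3 × 0.139 = 0.5154 kg/m.
D = 8.70²/(4π × 13.3 × 0.5154²) = 1.70 m²/day.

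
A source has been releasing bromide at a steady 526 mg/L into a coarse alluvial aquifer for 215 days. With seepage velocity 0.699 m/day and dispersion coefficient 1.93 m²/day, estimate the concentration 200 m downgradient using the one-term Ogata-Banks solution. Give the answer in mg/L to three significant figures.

For a continuous step input, C/C₀ ≈ ½·erfc((x−vt)/(2√(Dt))).
vt = 0.699 × 215 = 150.285 m and 2√(Dt) = 2√(1.93 × 215) = 40.74 m.
Argument (x−vt)/(2√(Dt)) = (200 − 150.285)/40.74 = 1.220; ½·erfc(1.220) = 0.04223.
C = 526 × 0.04223 = 22.2 mg/L.

22.2 mg/L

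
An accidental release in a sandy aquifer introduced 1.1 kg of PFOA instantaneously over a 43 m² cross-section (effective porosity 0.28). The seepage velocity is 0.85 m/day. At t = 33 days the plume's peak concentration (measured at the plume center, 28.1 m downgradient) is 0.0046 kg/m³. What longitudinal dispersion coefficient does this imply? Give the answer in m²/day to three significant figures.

At the plume center C_max = M/(n_e·A·√(4πDt)), so D = M²/(4πt·(n_e·A·C_max)²).
n_e·A·C_max = 0.28 × 43 × 0.0046 = 0.05538 kg/m.
D = 1.1²/(4π × 33 × 0.05538²) = 0.951 m²/day.

0.951 m²/day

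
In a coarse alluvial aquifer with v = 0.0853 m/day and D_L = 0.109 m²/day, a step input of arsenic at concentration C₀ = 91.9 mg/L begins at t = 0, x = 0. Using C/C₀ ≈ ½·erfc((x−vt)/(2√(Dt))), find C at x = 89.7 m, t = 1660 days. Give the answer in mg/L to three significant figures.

For a continuous step input, C/C₀ ≈ ½·erfc((x−vt)/(2√(Dt))).
vt = 0.0853 × 1660 = 141.598 m and 2√(Dt) = 2√(0.109 × 1660) = 26.90 m.
Argument (x−vt)/(2√(Dt)) = (89.7 − 141.598)/26.90 = -1.929; ½·erfc(-1.929) = 0.9968.
C = 91.9 × 0.9968 = 91.6 mg/L.

91.6 mg/L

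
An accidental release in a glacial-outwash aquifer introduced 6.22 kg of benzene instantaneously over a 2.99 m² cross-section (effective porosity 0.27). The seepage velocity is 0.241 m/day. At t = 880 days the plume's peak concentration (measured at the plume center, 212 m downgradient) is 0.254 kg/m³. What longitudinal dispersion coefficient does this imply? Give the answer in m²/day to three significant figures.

0.0832 m²/day

At the plume center C_max = M/(n_e·A·√(4πDt)), so D = M²/(4πt·(n_e·A·C_max)²).
n_e·A·C_max = 0.27 × 2.99 × 0.254 = 0.2051 kg/m.
D = 6.22²/(4π × 880 × 0.2051²) = 0.0832 m²/day.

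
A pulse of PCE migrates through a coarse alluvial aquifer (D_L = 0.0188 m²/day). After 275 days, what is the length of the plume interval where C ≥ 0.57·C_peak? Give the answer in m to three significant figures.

The plume is Gaussian with σ = √(2Dt) = √(2 × 0.0188 × 275) = 3.216 m.
C/C_peak = exp(−Δx²/(2σ²)) = 0.57 ⇒ Δx = σ·√(−2 ln 0.57) = 3.216 × 1.060 = 3.409 m.
Width = 2Δx = 6.82 m.

6.82 m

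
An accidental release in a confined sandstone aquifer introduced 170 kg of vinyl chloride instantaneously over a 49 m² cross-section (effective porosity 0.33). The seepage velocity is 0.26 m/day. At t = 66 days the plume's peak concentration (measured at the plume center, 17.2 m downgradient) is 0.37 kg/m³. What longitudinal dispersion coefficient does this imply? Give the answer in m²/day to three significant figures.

0.973 m²/day

At the plume center C_max = M/(n_e·A·√(4πDt)), so D = M²/(4πt·(n_e·A·C_max)²).
n_e·A·C_max = 0.33 × 49 × 0.37 = 5.983 kg/m.
D = 170²/(4π × 66 × 5.983²) = 0.973 m²/day.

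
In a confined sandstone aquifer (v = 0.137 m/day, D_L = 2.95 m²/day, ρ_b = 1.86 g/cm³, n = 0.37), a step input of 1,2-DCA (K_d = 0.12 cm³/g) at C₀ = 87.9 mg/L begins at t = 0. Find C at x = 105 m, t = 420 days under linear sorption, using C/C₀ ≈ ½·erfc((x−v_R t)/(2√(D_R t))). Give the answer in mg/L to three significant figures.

3.46 mg/L

Retardation factor R = 1 + ρ_b·K_d/n = 1 + 1.86 × 0.12/0.37 = 1.603.
Sorption retards both mechanisms: v_R = v/R = 0.08546 m/day, D_R = D/R = 1.840 m²/day.
v_R·t = 0.08546 × 420 = 35.8932 m; 2√(D_R t) = 55.60 m; argument = (105 − 35.8932)/55.60 = 1.243.
C = C₀ × ½·erfc(1.243) = 87.9 × 0.03939 = 3.46 mg/L.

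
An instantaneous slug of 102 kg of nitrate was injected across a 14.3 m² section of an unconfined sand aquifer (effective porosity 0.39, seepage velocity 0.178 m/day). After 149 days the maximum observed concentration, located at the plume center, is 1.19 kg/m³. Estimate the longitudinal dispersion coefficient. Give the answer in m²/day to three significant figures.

0.126 m²/day

At the plume center C_max = M/(n_e·A·√(4πDt)), so D = M²/(4πt·(n_e·A·C_max)²).
n_e·A·C_max = 0.39 × 14.3 × 1.19 = 6.637 kg/m.
D = 102²/(4π × 149 × 6.637²) = 0.126 m²/day.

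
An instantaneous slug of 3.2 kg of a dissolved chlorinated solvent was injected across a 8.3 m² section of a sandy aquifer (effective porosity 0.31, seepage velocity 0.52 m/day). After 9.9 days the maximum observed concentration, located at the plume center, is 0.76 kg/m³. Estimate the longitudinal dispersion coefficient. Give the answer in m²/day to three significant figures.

At the plume center C_max = M/(n_e·A·√(4πDt)), so D = M²/(4πt·(n_e·A·C_max)²).
n_e·A·C_max = 0.31 × 8.3 × 0.76 = 1.955 kg/m.
D = 3.2²/(4π × 9.9 × 1.955²) = 0.0215 m²/day.

0.0215 m²/day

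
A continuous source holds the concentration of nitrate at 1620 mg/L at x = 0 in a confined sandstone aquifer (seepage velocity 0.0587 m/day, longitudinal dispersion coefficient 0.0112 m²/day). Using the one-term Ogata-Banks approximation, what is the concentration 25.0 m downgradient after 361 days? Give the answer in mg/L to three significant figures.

146 mg/L

For a continuous step input, C/C₀ ≈ ½·erfc((x−vt)/(2√(Dt))).
vt = 0.0587 × 361 = 21.1907 m and 2√(Dt) = 2√(0.0112 × 361) = 4.022 m.
Argument (x−vt)/(2√(Dt)) = (25.0 − 21.1907)/4.022 = 0.9471; ½·erfc(0.9471) = 0.09022.
C = 1620 × 0.09022 = 146 mg/L.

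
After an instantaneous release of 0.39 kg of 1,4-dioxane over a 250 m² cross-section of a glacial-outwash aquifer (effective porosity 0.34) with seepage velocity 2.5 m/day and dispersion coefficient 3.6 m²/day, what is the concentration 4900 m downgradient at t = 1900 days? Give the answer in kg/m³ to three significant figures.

6.88e-06 kg/m³

For an instantaneous plane source, C(x,t) = M/(n_e·A·√(4πDt)) · exp(−(x−vt)²/(4Dt)), with n_e·A the pore (flow) area.
Plume center vt = 2.5 × 1900 = 4750 m, so the well at 4900 m is 150 m downgradient of the peak.
√(4πDt) = 293.2 m, giving peak height M/(n_e·A·√(4πDt)) = 0.39/(0.34 × 250 × 293.2) = 1.565e-05 kg/m³.
(x−vt)²/(4Dt) = (150)²/(4 × 3.6 × 1900) = 0.8224; exp(−0.8224) = 0.4394.
C = 1.565e-05 × 0.4394 = 6.88e-06 kg/m³.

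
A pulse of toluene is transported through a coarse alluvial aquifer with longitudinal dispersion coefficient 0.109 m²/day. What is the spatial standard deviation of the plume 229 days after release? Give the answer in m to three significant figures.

Dispersive spreading gives a Gaussian with σ² = 2Dt; advection only shifts the center.
σ = √(2 × 0.109 × 229) = 7.07 m.

7.07 m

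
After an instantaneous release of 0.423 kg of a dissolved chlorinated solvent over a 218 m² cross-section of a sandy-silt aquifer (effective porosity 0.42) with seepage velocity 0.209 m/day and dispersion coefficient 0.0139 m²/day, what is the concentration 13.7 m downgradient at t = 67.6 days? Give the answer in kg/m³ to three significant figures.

0.00128 kg/m³

For an instantaneous plane source, C(x,t) = M/(n_e·A·√(4πDt)) · exp(−(x−vt)²/(4Dt)), with n_e·A the pore (flow) area.
Plume center vt = 0.209 × 67.6 = 14.1284 m, so the well at 13.7 m is 0.4284 m upgradient of the peak.
√(4πDt) = 3.436 m, giving peak height M/(n_e·A·√(4πDt)) = 0.423/(0.42 × 218 × 3.436) = 0.001345 kg/m³.
(x−vt)²/(4Dt) = (-0.4284)²/(4 × 0.0139 × 67.6) = 0.04883; exp(−0.04883) = 0.9523.
C = 0.001345 × 0.9523 = 0.00128 kg/m³.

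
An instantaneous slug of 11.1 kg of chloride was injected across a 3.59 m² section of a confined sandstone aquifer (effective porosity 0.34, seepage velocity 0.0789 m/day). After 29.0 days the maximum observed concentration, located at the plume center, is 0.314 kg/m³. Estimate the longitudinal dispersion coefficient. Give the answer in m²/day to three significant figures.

2.30 m²/day

At the plume center C_max = M/(n_e·A·√(4πDt)), so D = M²/(4πt·(n_e·A·C_max)²).
n_e·A·C_max = 0.34 × 3.59 × 0.314 = 0.3833 kg/m.
D = 11.1²/(4π × 29.0 × 0.3833²) = 2.30 m²/day.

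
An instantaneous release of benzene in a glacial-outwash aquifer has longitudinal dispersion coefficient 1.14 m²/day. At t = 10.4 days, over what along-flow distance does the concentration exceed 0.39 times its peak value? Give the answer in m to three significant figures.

The plume is Gaussian with σ = √(2Dt) = √(2 × 1.14 × 10.4) = 4.869 m.
C/C_peak = exp(−Δx²/(2σ²)) = 0.39 ⇒ Δx = σ·√(−2 ln 0.39) = 4.869 × 1.372 = 6.680 m.
Width = 2Δx = 13.4 m.

13.4 m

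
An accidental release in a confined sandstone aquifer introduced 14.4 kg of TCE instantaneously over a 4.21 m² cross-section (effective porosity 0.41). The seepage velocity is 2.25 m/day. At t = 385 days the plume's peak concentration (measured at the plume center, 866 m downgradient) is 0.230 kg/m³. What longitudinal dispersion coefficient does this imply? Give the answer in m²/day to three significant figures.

At the plume center C_max = M/(n_e·A·√(4πDt)), so D = M²/(4πt·(n_e·A·C_max)²).
n_e·A·C_max = 0.41 × 4.21 × 0.230 = 0.3970 kg/m.
D = 14.4²/(4π × 385 × 0.3970²) = 0.272 m²/day.

0.272 m²/day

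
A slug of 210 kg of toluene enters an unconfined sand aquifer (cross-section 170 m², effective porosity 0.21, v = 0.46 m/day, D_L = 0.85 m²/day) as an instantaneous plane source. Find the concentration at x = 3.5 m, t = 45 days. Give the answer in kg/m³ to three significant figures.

For an instantaneous plane source, C(x,t) = M/(n_e·A·√(4πDt)) · exp(−(x−vt)²/(4Dt)), with n_e·A the pore (flow) area.
Plume center vt = 0.46 × 45 = 20.7 m, so the well at 3.5 m is 17.2 m upgradient of the peak.
√(4πDt) = 21.92 m, giving peak height M/(n_e·A·√(4πDt)) = 210/(0.21 × 170 × 21.92) = 0.2684 kg/m³.
(x−vt)²/(4Dt) = (-17.2)²/(4 × 0.85 × 45) = 1.934; exp(−1.934) = 0.1446.
C = 0.2684 × 0.1446 = 0.0388 kg/m³.

0.0388 kg/m³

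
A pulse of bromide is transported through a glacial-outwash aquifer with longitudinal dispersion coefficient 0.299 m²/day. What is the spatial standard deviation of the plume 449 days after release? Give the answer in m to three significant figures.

Dispersive spreading gives a Gaussian with σ² = 2Dt; advection only shifts the center.
σ = √(2 × 0.299 × 449) = 16.4 m.

16.4 m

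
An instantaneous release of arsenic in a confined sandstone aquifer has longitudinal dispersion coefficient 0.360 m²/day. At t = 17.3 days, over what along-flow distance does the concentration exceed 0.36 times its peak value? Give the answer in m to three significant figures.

The plume is Gaussian with σ = √(2Dt) = √(2 × 0.360 × 17.3) = 3.529 m.
C/C_peak = exp(−Δx²/(2σ²)) = 0.36 ⇒ Δx = σ·√(−2 ln 0.36) = 3.529 × 1.429 = 5.043 m.
Width = 2Δx = 10.1 m.

10.1 m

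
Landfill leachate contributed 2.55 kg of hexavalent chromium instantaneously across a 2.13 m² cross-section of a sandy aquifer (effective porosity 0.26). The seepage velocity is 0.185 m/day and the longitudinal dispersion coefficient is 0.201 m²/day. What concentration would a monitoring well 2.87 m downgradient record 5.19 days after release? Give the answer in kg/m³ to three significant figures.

For an instantaneous plane source, C(x,t) = M/(n_e·A·√(4πDt)) · exp(−(x−vt)²/(4Dt)), with n_e·A the pore (flow) area.
Plume center vt = 0.185 × 5.19 = 0.96015 m, so the well at 2.87 m is 1.90985 m downgradient of the peak.
√(4πDt) = 3.621 m, giving peak height M/(n_e·A·√(4πDt)) = 2.55/(0.26 × 2.13 × 3.621) = 1.272 kg/m³.
(x−vt)²/(4Dt) = (1.90985)²/(4 × 0.201 × 5.19) = 0.8741; exp(−0.8741) = 0.4172.
C = 1.272 × 0.4172 = 0.531 kg/m³.

0.531 kg/m³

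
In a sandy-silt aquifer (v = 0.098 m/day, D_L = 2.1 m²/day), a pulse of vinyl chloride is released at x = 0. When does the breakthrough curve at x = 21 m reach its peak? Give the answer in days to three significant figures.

For the 1D instantaneous-source solution, setting ∂C/∂t = 0 at fixed x gives v²t² + 2Dt − x² = 0, so t = (√(D² + v²x²) − D)/v².
√(D² + v²x²) = √(2.1² + 0.098² × 21²) = 2.940; v² = 0.009604.
t = (2.940 − 2.1)/0.009604 = 87.5 days (vs. the pure-advection estimate x/v = 214 d).

87.5 days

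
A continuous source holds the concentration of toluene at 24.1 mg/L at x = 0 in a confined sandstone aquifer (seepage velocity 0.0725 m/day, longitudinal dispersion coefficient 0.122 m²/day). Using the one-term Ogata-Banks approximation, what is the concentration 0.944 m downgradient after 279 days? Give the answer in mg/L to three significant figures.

23.9 mg/L

For a continuous step input, C/C₀ ≈ ½·erfc((x−vt)/(2√(Dt))).
vt = 0.0725 × 279 = 20.2275 m and 2√(Dt) = 2√(0.122 × 279) = 11.67 m.
Argument (x−vt)/(2√(Dt)) = (0.944 − 20.2275)/11.67 = -1.652; ½·erfc(-1.652) = 0.9903.
C = 24.1 × 0.9903 = 23.9 mg/L.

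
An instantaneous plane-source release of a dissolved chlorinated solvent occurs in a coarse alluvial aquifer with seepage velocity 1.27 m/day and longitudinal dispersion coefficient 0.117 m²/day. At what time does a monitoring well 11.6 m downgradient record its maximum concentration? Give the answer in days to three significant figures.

9.06 days

For the 1D instantaneous-source solution, setting ∂C/∂t = 0 at fixed x gives v²t² + 2Dt − x² = 0, so t = (√(D² + v²x²) − D)/v².
√(D² + v²x²) = √(0.117² + 1.27² × 11.6²) = 14.73; v² = 1.6129.
t = (14.73 − 0.117)/1.6129 = 9.06 days (vs. the pure-advection estimate x/v = 9.13 d).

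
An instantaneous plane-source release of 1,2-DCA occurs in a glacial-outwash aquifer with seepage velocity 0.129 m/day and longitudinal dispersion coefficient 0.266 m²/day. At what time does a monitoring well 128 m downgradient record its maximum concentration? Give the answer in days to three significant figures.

For the 1D instantaneous-source solution, setting ∂C/∂t = 0 at fixed x gives v²t² + 2Dt − x² = 0, so t = (√(D² + v²x²) − D)/v².
√(D² + v²x²) = √(0.266² + 0.129² × 128²) = 16.51; v² = 0.016641.
t = (16.51 − 0.266)/0.016641 = 976 days (vs. the pure-advection estimate x/v = 992 d).

976 days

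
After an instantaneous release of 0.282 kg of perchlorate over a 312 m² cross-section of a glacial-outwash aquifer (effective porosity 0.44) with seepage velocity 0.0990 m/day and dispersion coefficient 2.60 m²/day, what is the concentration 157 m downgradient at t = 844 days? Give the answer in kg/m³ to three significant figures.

6.69e-06 kg/m³

For an instantaneous plane source, C(x,t) = M/(n_e·A·√(4πDt)) · exp(−(x−vt)²/(4Dt)), with n_e·A the pore (flow) area.
Plume center vt = 0.0990 × 844 = 83.556 m, so the well at 157 m is 73.444 m downgradient of the peak.
√(4πDt) = 166.1 m, giving peak height M/(n_e·A·√(4πDt)) = 0.282/(0.44 × 312 × 166.1) = 1.237e-05 kg/m³.
(x−vt)²/(4Dt) = (73.444)²/(4 × 2.60 × 844) = 0.6145; exp(−0.6145) = 0.5409.
C = 1.237e-05 × 0.5409 = 6.69e-06 kg/m³.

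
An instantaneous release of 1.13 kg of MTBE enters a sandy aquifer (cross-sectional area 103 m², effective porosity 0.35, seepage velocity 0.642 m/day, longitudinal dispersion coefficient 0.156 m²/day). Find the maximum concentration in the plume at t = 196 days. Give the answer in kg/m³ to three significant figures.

0.00160 kg/m³

The peak of an instantaneous 1D plume sits at x = vt; there the Gaussian factor is 1 and C_max = M/(n_e·A·√(4πDt)), where n_e·A is the pore area the mass is dissolved in.
√(4πDt) = √(4π × 0.156 × 196) = 19.60 m, so C_max = 1.13/(0.35 × 103 × 19.60) = 0.00160 kg/m³.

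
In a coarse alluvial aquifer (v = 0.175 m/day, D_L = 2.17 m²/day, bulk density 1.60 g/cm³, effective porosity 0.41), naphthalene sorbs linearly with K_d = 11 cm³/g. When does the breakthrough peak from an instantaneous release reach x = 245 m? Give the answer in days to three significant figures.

Retardation factor R = 1 + ρ_b·K_d/n = 1 + 1.60 × 11/0.41 = 43.93.
Sorption retards both mechanisms: v_R = v/R = 0.003984 m/day, D_R = D/R = 0.04940 m²/day.
Peak time from v_R²t² + 2D_R t − x² = 0: t = (√(D_R² + v_R²x²) − D_R)/v_R².
√(D_R² + v_R²x²) = √(0.04940² + 0.003984² × 245²) = 0.9773; v_R² = 1.587e-05.
t = (0.9773 − 0.04940)/1.587e-05 = 58500 days.

58500 days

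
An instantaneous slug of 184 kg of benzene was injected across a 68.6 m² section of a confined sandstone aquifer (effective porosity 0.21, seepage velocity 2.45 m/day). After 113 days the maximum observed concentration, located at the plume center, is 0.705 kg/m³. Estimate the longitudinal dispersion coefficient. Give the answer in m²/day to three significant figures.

0.231 m²/day

At the plume center C_max = M/(n_e·A·√(4πDt)), so D = M²/(4πt·(n_e·A·C_max)²).
n_e·A·C_max = 0.21 × 68.6 × 0.705 = 10.16 kg/m.
D = 184²/(4π × 113 × 10.16²) = 0.231 m²/day.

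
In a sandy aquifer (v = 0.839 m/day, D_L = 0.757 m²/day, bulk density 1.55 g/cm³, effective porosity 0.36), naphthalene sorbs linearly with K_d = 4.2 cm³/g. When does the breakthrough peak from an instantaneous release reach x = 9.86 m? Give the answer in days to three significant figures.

Retardation factor R = 1 + ρ_b·K_d/n = 1 + 1.55 × 4.2/0.36 = 19.08.
Sorption retards both mechanisms: v_R = v/R = 0.04397 m/day, D_R = D/R = 0.03968 m²/day.
Peak time from v_R²t² + 2D_R t − x² = 0: t = (√(D_R² + v_R²x²) − D_R)/v_R².
√(D_R² + v_R²x²) = √(0.03968² + 0.04397² × 9.86²) = 0.4354; v_R² = 0.001933.
t = (0.4354 − 0.03968)/0.001933 = 205 days.

205 days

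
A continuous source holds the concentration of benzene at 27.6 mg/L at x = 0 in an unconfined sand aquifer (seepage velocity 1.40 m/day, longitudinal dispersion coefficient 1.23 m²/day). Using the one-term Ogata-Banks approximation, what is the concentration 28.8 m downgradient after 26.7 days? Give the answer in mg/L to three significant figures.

For a continuous step input, C/C₀ ≈ ½·erfc((x−vt)/(2√(Dt))).
vt = 1.40 × 26.7 = 37.38 m and 2√(Dt) = 2√(1.23 × 26.7) = 11.46 m.
Argument (x−vt)/(2√(Dt)) = (28.8 − 37.38)/11.46 = -0.7487; ½·erfc(-0.7487) = 0.8552.
C = 27.6 × 0.8552 = 23.6 mg/L.

23.6 mg/L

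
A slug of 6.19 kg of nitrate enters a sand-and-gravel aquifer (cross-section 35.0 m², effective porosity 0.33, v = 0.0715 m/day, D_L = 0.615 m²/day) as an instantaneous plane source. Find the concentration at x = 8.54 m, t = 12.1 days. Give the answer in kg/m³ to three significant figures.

For an instantaneous plane source, C(x,t) = M/(n_e·A·√(4πDt)) · exp(−(x−vt)²/(4Dt)), with n_e·A the pore (flow) area.
Plume center vt = 0.0715 × 12.1 = 0.86515 m, so the well at 8.54 m is 7.67485 m downgradient of the peak.
√(4πDt) = 9.670 m, giving peak height M/(n_e·A·√(4πDt)) = 6.19/(0.33 × 35.0 × 9.670) = 0.05542 kg/m³.
(x−vt)²/(4Dt) = (7.67485)²/(4 × 0.615 × 12.1) = 1.979; exp(−1.979) = 0.1382.
C = 0.05542 × 0.1382 = 0.00766 kg/m³.

0.00766 kg/m³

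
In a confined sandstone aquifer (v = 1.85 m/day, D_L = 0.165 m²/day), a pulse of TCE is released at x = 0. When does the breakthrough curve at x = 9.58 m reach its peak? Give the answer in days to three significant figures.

For the 1D instantaneous-source solution, setting ∂C/∂t = 0 at fixed x gives v²t² + 2Dt − x² = 0, so t = (√(D² + v²x²) − D)/v².
√(D² + v²x²) = √(0.165² + 1.85² × 9.58²) = 17.72; v² = 3.4225.
t = (17.72 − 0.165)/3.4225 = 5.13 days (vs. the pure-advection estimate x/v = 5.18 d).

5.13 days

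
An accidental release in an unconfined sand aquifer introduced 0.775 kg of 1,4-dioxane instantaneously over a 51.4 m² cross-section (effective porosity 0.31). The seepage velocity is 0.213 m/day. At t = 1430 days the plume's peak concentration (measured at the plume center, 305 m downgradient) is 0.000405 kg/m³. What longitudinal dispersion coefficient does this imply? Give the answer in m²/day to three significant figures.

At the plume center C_max = M/(n_e·A·√(4πDt)), so D = M²/(4πt·(n_e·A·C_max)²).
n_e·A·C_max = 0.31 × 51.4 × 0.000405 = 0.006453 kg/m.
D = 0.775²/(4π × 1430 × 0.006453²) = 0.803 m²/day.

0.803 m²/day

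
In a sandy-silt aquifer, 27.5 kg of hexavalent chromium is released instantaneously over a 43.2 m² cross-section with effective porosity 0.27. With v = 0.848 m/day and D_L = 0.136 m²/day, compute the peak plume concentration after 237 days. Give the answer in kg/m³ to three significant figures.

0.117 kg/m³

The peak of an instantaneous 1D plume sits at x = vt; there the Gaussian factor is 1 and C_max = M/(n_e·A·√(4πDt)), where n_e·A is the pore area the mass is dissolved in.
√(4πDt) = √(4π × 0.136 × 237) = 20.13 m, so C_max = 27.5/(0.27 × 43.2 × 20.13) = 0.117 kg/m³.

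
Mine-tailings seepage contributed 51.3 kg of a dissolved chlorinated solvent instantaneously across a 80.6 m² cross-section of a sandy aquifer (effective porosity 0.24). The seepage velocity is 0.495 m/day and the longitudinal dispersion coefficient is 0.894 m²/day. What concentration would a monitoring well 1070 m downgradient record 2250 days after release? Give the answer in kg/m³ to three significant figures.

0.0131 kg/m³

For an instantaneous plane source, C(x,t) = M/(n_e·A·√(4πDt)) · exp(−(x−vt)²/(4Dt)), with n_e·A the pore (flow) area.
Plume center vt = 0.495 × 2250 = 1113.75 m, so the well at 1070 m is 43.75 m upgradient of the peak.
√(4πDt) = 159.0 m, giving peak height M/(n_e·A·√(4πDt)) = 51.3/(0.24 × 80.6 × 159.0) = 0.01668 kg/m³.
(x−vt)²/(4Dt) = (-43.75)²/(4 × 0.894 × 2250) = 0.2379; exp(−0.2379) = 0.7883.
C = 0.01668 × 0.7883 = 0.0131 kg/m³.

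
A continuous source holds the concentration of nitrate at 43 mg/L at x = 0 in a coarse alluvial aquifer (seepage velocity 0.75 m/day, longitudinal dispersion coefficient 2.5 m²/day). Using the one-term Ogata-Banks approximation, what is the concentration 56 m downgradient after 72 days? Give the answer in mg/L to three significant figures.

19.7 mg/L

For a continuous step input, C/C₀ ≈ ½·erfc((x−vt)/(2√(Dt))).
vt = 0.75 × 72 = 54 m and 2√(Dt) = 2√(2.5 × 72) = 26.83 m.
Argument (x−vt)/(2√(Dt)) = (56 − 54)/26.83 = 0.07454; ½·erfc(0.07454) = 0.4580.
C = 43 × 0.4580 = 19.7 mg/L.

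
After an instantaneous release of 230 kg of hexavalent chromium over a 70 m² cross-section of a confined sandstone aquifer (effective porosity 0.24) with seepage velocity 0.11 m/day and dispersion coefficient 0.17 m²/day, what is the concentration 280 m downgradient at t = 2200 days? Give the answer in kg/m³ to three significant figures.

For an instantaneous plane source, C(x,t) = M/(n_e·A·√(4πDt)) · exp(−(x−vt)²/(4Dt)), with n_e·A the pore (flow) area.
Plume center vt = 0.11 × 2200 = 242 m, so the well at 280 m is 38 m downgradient of the peak.
√(4πDt) = 68.56 m, giving peak height M/(n_e·A·√(4πDt)) = 230/(0.24 × 70 × 68.56) = 0.1997 kg/m³.
(x−vt)²/(4Dt) = (38)²/(4 × 0.17 × 2200) = 0.9652; exp(−0.9652) = 0.3809.
C = 0.1997 × 0.3809 = 0.0761 kg/m³.

0.0761 kg/m³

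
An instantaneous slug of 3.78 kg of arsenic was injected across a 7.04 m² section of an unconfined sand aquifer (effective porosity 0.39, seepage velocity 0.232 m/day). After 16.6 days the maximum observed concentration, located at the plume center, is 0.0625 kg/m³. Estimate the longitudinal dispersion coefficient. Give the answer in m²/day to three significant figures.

At the plume center C_max = M/(n_e·A·√(4πDt)), so D = M²/(4πt·(n_e·A·C_max)²).
n_e·A·C_max = 0.39 × 7.04 × 0.0625 = 0.1716 kg/m.
D = 3.78²/(4π × 16.6 × 0.1716²) = 2.33 m²/day.

2.33 m²/day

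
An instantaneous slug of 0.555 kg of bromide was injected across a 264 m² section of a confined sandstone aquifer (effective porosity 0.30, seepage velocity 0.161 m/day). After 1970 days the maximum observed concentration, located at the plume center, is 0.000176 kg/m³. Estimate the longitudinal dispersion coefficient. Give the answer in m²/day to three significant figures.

At the plume center C_max = M/(n_e·A·√(4πDt)), so D = M²/(4πt·(n_e·A·C_max)²).
n_e·A·C_max = 0.30 × 264 × 0.000176 = 0.01394 kg/m.
D = 0.555²/(4π × 1970 × 0.01394²) = 0.0640 m²/day.

0.0640 m²/day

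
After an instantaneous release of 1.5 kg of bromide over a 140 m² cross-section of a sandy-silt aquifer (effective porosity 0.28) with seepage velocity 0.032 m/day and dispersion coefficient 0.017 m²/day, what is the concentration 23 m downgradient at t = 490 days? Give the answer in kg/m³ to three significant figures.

For an instantaneous plane source, C(x,t) = M/(n_e·A·√(4πDt)) · exp(−(x−vt)²/(4Dt)), with n_e·A the pore (flow) area.
Plume center vt = 0.032 × 490 = 15.68 m, so the well at 23 m is 7.32 m downgradient of the peak.
√(4πDt) = 10.23 m, giving peak height M/(n_e·A·√(4πDt)) = 1.5/(0.28 × 140 × 10.23) = 0.003740 kg/m³.
(x−vt)²/(4Dt) = (7.32)²/(4 × 0.017 × 490) = 1.608; exp(−1.608) = 0.2003.
C = 0.003740 × 0.2003 = 0.000749 kg/m³.

0.000749 kg/m³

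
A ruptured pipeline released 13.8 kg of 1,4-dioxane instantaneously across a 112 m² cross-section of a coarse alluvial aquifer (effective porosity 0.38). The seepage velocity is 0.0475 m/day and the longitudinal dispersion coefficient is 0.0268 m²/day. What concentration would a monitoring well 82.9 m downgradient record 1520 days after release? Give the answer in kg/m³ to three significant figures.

For an instantaneous plane source, C(x,t) = M/(n_e·A·√(4πDt)) · exp(−(x−vt)²/(4Dt)), with n_e·A the pore (flow) area.
Plume center vt = 0.0475 × 1520 = 72.2 m, so the well at 82.9 m is 10.7 m downgradient of the peak.
√(4πDt) = 22.63 m, giving peak height M/(n_e·A·√(4πDt)) = 13.8/(0.38 × 112 × 22.63) = 0.01433 kg/m³.
(x−vt)²/(4Dt) = (10.7)²/(4 × 0.0268 × 1520) = 0.7026; exp(−0.7026) = 0.4953.
C = 0.01433 × 0.4953 = 0.00710 kg/m³.

0.00710 kg/m³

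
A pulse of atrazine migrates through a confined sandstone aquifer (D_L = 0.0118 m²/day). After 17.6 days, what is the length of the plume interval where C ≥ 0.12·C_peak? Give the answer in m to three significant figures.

2.65 m

The plume is Gaussian with σ = √(2Dt) = √(2 × 0.0118 × 17.6) = 0.6445 m.
C/C_peak = exp(−Δx²/(2σ²)) = 0.12 ⇒ Δx = σ·√(−2 ln 0.12) = 0.6445 × 2.059 = 1.327 m.
Width = 2Δx = 2.65 m.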